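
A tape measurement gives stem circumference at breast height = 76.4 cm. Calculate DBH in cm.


Formula: DBH = C / pi
DBH = 76.4 / pi
pi = 3.14159...
DBH = 24.3 cm

24.3


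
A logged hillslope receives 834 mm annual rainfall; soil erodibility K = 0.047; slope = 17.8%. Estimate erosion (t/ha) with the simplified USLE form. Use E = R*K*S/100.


Formula: E = R * K * S / 100  (simplified USLE)
R * K = 834 * 0.047 = 39.198
E = 39.198 * 17.8 / 100 = 6.98 t/ha

6.98


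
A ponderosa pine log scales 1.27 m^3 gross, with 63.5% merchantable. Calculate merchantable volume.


Formula: MV = V_total * (merchantable_pct / 100)
Merchantable fraction = 63.5% / 100 = 0.635
MV = 1.27 m^3 * 0.635 = 0.806 m^3

0.806


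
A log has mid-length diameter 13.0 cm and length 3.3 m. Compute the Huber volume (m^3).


Huber: V = Am * L,  Am = pi*(Dm/200)^2
Am = pi*(13.0/200)^2 = 0.013273 m^2
V = 0.013273*3.3 = 0.0438 m^3

0.0438


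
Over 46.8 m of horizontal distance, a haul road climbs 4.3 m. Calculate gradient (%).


Formula: Gradient = rise / run * 100
Gradient = 4.3 / 46.8 * 100 = 9.2%

9.2


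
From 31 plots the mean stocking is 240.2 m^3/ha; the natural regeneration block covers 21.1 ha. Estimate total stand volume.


Formula: Total Volume = Mean Volume per ha * Total Area
Total Volume = 240.2 m^3/ha * 21.1 ha
Total Volume = 5068 m^3

5068


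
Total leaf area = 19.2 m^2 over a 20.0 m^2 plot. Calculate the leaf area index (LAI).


Formula: LAI = total leaf area / ground area  (dimensionless)
LAI = 19.2 m^2 / 20.0 m^2
LAI = 0.96

0.96


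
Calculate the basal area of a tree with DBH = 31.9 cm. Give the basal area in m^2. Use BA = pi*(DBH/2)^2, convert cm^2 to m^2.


Formula: BA = pi * (DBH/2)^2 / 10000  (cm^2 to m^2)
Radius = DBH/2 = 31.9/2 = 15.95 cm
BA = pi * 15.95^2 / 10000
   = 799.229 cm^2 / 10000
   = 0.0799 m^2

0.0799


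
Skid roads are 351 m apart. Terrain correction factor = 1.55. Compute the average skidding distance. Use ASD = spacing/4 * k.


Formula: ASD = (spacing / 4) * correction
Uncorrected distance = spacing / 4 = 351 / 4 = 87.75 m
ASD = 87.75 * 1.55 = 136 m

136


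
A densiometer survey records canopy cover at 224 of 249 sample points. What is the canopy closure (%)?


Formula: Canopy closure = covered points / total points * 100
Closure = 224 / 249 * 100
Closure = 0.8996 * 100 = 90.0%

90.0


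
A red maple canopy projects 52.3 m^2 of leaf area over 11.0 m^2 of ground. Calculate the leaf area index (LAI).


Formula: LAI = total leaf area / ground area  (dimensionless)
LAI = 52.3 m^2 / 11.0 m^2
LAI = 4.75

4.75


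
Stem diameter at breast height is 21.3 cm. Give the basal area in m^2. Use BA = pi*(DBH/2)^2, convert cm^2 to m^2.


Formula: BA = pi * (DBH/2)^2 / 10000  (cm^2 to m^2)
Radius = DBH/2 = 21.3/2 = 10.65 cm
BA = pi * 10.65^2 / 10000
   = 356.3273 cm^2 / 10000
   = 0.0356 m^2

0.0356


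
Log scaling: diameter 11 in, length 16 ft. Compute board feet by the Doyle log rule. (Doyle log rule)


Doyle: BF = (D - 4)^2 * L / 16
Adjusted diameter = 11 - 4 = 7 in
(D-4)^2 = 7^2 = 49
BF = 49 * 16 / 16 = 49 BF

49


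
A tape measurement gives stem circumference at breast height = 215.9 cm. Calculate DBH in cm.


Formula: DBH = C / pi
DBH = 215.9 / pi
pi = 3.14159...
DBH = 68.7 cm

68.7


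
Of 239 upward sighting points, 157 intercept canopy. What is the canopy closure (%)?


Formula: Canopy closure = covered points / total points * 100
Closure = 157 / 239 * 100
Closure = 0.6569 * 100 = 65.7%

65.7


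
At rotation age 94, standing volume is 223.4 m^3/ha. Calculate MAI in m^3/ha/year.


Formula: MAI = Total Volume / Stand Age
MAI = 223.4 m^3/ha / 94 years
MAI = 2.38 m^3/ha/year

2.38


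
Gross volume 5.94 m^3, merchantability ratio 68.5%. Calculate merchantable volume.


Formula: MV = V_total * (merchantable_pct / 100)
Merchantable fraction = 68.5% / 100 = 0.685
MV = 5.94 m^3 * 0.685 = 4.069 m^3

4.069


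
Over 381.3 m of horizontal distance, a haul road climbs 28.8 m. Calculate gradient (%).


Formula: Gradient = rise / run * 100
Gradient = 28.8 / 381.3 * 100 = 7.6%

7.6


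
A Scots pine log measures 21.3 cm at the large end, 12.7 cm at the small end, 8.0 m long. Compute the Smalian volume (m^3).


Smalian: V = (A1 + A2)/2 * L,  A = pi*(D/200)^2
A1 = pi*(21.3/200)^2 = 0.035633 m^2
A2 = pi*(12.7/200)^2 = 0.012668 m^2
V = (0.035633+0.012668)/2*8.0 = 0.1932 m^3

0.1932


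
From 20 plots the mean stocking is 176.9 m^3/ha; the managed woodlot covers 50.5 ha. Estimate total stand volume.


Formula: Total Volume = Mean Volume per ha * Total Area
Total Volume = 176.9 m^3/ha * 50.5 ha
Total Volume = 8933 m^3

8933


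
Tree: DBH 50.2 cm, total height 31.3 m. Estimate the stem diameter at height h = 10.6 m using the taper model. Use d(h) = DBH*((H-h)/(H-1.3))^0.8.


Taper: d(h) = DBH * ((H - h) / (H - 1.3))^0.8
Numerator = H - h = 31.3 - 10.6 = 20.7 m
Denominator = H - 1.3 = 31.3 - 1.3 = 30.0 m
Ratio = 20.7 / 30.0 = 0.69
d = 50.2 * 0.69^0.8 = 37.3 cm

37.3


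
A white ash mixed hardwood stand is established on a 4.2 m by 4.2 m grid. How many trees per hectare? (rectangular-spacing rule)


Formula: TPH = 10000 m^2/ha / (spacing_x * spacing_y)
Area per tree = 4.2 m * 4.2 m = 17.64 m^2
TPH = 10000 / 17.64 = 567 trees/ha

567


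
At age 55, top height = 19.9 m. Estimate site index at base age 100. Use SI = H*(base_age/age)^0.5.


Formula: SI = H_dom * (base_age / age)^0.5
Age ratio = 100 / 55 = 1.81818
sqrt(age_ratio) = 1.3484
SI = 19.9 * 1.3484 = 26.8 m

26.8


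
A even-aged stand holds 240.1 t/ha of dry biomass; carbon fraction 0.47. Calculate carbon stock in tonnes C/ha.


Formula: Carbon Stock = Biomass * Carbon Fraction
C = 240.1 t/ha * 0.47
C = 112.8 t C/ha

112.8


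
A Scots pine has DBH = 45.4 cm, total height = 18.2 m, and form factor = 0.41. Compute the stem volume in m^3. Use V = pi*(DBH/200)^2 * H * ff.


Formula: V = pi * (DBH/200)^2 * H * ff
Radius = DBH/200 = 45.4/200 = 0.227 m
Radius^2 = 0.227^2 = 0.051529 m^2
V = pi * 0.051529 * 18.2 * 0.41
V = 1.208 m^3

1.208


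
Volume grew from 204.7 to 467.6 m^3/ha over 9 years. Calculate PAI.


Formula: PAI = (V_T2 - V_T1) / (T2 - T1)
Volume increment = 467.6 - 204.7 = 262.9 m^3/ha
PAI = 262.9 / 9 = 29.21 m^3/ha/year

29.21


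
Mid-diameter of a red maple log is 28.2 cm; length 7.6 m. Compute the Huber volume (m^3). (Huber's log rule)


Huber: V = Am * L,  Am = pi*(Dm/200)^2
Am = pi*(28.2/200)^2 = 0.062458 m^2
V = 0.062458*7.6 = 0.4747 m^3

0.4747


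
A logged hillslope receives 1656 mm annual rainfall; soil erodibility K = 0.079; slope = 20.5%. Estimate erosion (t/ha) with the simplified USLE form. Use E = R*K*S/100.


Formula: E = R * K * S / 100  (simplified USLE)
R * K = 1656 * 0.079 = 130.824
E = 130.824 * 20.5 / 100 = 26.82 t/ha

26.82


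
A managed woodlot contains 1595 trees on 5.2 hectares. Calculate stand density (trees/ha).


Formula: Stand Density = N_trees / Area_ha
Density = 1595 trees / 5.2 ha
Density = 307 trees/ha

307


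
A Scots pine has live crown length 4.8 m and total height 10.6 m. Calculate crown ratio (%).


Formula: Crown Ratio = (Crown Length / Total Height) * 100
CR = (4.8 m / 10.6 m) * 100
CR = 0.4528 * 100 = 45.3%

45.3


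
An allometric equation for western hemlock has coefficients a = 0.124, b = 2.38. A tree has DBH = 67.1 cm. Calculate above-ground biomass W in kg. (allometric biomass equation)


Formula: W = a * DBH^b  (allometric power law)
DBH^b = 67.1^2.38 = 22263.8157
W = 0.124 * 22263.8157 = 2760.7 kg

2760.7


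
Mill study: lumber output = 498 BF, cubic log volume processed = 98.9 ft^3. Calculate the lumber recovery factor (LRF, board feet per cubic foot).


Formula: LRF = Lumber Output (BF) / Log Input (ft^3)
LRF = 498 BF / 98.9 ft^3
LRF = 5.04 BF/ft^3

5.04


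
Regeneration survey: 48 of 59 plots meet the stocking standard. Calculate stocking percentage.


Formula: Stocking % = stocked plots / total plots * 100
Stocking = 48 / 59 * 100
Stocking = 0.8136 * 100 = 81.4%

81.4


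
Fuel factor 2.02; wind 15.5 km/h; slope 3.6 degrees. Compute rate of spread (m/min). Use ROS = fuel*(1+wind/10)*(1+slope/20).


Formula: ROS = fuel * (1 + wind/10) * (1 + slope/20)
Wind factor = 1 + 15.5/10 = 2.55
Slope factor = 1 + 3.6/20 = 1.18
ROS = 2.02 * 2.55 * 1.18 = 6.08 m/min

6.08


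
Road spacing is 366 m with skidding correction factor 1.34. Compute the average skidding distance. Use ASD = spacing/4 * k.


Formula: ASD = (spacing / 4) * correction
Uncorrected distance = spacing / 4 = 366 / 4 = 91.5 m
ASD = 91.5 * 1.34 = 123 m

123


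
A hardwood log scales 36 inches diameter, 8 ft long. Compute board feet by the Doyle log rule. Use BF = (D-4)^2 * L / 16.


Doyle: BF = (D - 4)^2 * L / 16
Adjusted diameter = 36 - 4 = 32 in
(D-4)^2 = 32^2 = 1024
BF = 1024 * 8 / 16 = 512 BF

512


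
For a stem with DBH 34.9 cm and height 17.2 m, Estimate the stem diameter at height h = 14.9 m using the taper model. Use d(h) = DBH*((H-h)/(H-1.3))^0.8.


Taper: d(h) = DBH * ((H - h) / (H - 1.3))^0.8
Numerator = H - h = 17.2 - 14.9 = 2.3 m
Denominator = H - 1.3 = 17.2 - 1.3 = 15.9 m
Ratio = 2.3 / 15.9 = 0.14465
d = 34.9 * 0.14465^0.8 = 7.4 cm

7.4


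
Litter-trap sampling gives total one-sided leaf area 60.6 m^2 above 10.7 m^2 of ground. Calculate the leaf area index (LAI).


Formula: LAI = total leaf area / ground area  (dimensionless)
LAI = 60.6 m^2 / 10.7 m^2
LAI = 5.66

5.66


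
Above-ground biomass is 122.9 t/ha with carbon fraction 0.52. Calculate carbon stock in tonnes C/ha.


Formula: Carbon Stock = Biomass * Carbon Fraction
C = 122.9 t/ha * 0.52
C = 63.9 t C/ha

63.9


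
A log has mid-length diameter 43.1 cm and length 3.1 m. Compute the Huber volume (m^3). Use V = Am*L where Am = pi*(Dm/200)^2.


Huber: V = Am * L,  Am = pi*(Dm/200)^2
Am = pi*(43.1/200)^2 = 0.145896 m^2
V = 0.145896*3.1 = 0.4523 m^3

0.4523


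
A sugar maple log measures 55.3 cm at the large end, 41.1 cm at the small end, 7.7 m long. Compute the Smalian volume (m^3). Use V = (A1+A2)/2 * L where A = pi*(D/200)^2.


Smalian: V = (A1 + A2)/2 * L,  A = pi*(D/200)^2
A1 = pi*(55.3/200)^2 = 0.240182 m^2
A2 = pi*(41.1/200)^2 = 0.13267 m^2
V = (0.240182+0.13267)/2*7.7 = 1.4355 m^3

1.4355


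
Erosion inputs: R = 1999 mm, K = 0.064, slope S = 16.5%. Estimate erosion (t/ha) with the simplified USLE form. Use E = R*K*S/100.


Formula: E = R * K * S / 100  (simplified USLE)
R * K = 1999 * 0.064 = 127.936
E = 127.936 * 16.5 / 100 = 21.11 t/ha

21.11


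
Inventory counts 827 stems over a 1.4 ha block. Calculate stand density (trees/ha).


Formula: Stand Density = N_trees / Area_ha
Density = 827 trees / 1.4 ha
Density = 591 trees/ha

591


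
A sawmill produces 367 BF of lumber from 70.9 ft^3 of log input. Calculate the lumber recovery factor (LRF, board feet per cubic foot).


Formula: LRF = Lumber Output (BF) / Log Input (ft^3)
LRF = 367 BF / 70.9 ft^3
LRF = 5.18 BF/ft^3

5.18


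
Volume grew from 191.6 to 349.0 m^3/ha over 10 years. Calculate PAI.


Formula: PAI = (V_T2 - V_T1) / (T2 - T1)
Volume increment = 349.0 - 191.6 = 157.4 m^3/ha
PAI = 157.4 / 10 = 15.74 m^3/ha/year

15.74


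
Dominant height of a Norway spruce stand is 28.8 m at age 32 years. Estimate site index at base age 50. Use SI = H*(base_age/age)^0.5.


Formula: SI = H_dom * (base_age / age)^0.5
Age ratio = 50 / 32 = 1.5625
sqrt(age_ratio) = 1.25
SI = 28.8 * 1.25 = 36.0 m

36.0


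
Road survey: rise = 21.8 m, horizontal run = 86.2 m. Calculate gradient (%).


Formula: Gradient = rise / run * 100
Gradient = 21.8 / 86.2 * 100 = 25.3%

25.3


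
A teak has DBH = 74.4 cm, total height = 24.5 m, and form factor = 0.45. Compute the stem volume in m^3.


Formula: V = pi * (DBH/200)^2 * H * ff
Radius = DBH/200 = 74.4/200 = 0.372 m
Radius^2 = 0.372^2 = 0.138384 m^2
V = pi * 0.138384 * 24.5 * 0.45
V = 4.793 m^3

4.793


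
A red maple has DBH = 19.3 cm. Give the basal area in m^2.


Formula: BA = pi * (DBH/2)^2 / 10000  (cm^2 to m^2)
Radius = DBH/2 = 19.3/2 = 9.65 cm
BA = pi * 9.65^2 / 10000
   = 292.553 cm^2 / 10000
   = 0.0293 m^2

0.0293


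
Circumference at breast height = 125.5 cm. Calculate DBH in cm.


Formula: DBH = C / pi
DBH = 125.5 / pi
pi = 3.14159...
DBH = 39.9 cm

39.9


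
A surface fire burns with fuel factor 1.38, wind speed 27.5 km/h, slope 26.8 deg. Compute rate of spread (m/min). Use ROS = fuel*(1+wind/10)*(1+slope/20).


Formula: ROS = fuel * (1 + wind/10) * (1 + slope/20)
Wind factor = 1 + 27.5/10 = 3.75
Slope factor = 1 + 26.8/20 = 2.34
ROS = 1.38 * 3.75 * 2.34 = 12.11 m/min

12.11


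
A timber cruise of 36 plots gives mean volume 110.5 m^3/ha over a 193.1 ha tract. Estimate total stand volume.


Formula: Total Volume = Mean Volume per ha * Total Area
Total Volume = 110.5 m^3/ha * 193.1 ha
Total Volume = 21338 m^3

21338


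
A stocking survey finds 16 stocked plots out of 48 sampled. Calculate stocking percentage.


Formula: Stocking % = stocked plots / total plots * 100
Stocking = 16 / 48 * 100
Stocking = 0.3333 * 100 = 33.3%

33.3


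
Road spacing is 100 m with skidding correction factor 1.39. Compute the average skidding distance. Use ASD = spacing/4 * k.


Formula: ASD = (spacing / 4) * correction
Uncorrected distance = spacing / 4 = 100 / 4 = 25 m
ASD = 25 * 1.39 = 35 m

35


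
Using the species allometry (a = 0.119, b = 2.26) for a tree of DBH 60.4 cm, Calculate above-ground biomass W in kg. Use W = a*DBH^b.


Formula: W = a * DBH^b  (allometric power law)
DBH^b = 60.4^2.26 = 10596.0374
W = 0.119 * 10596.0374 = 1260.9 kg

1260.9


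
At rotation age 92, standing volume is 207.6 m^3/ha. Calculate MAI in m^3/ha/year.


Formula: MAI = Total Volume / Stand Age
MAI = 207.6 m^3/ha / 92 years
MAI = 2.26 m^3/ha/year

2.26


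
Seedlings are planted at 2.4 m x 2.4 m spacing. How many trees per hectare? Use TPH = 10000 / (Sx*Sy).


Formula: TPH = 10000 m^2/ha / (spacing_x * spacing_y)
Area per tree = 2.4 m * 2.4 m = 5.76 m^2
TPH = 10000 / 5.76 = 1736 trees/ha

1736


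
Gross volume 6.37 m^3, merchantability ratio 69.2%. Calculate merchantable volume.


Formula: MV = V_total * (merchantable_pct / 100)
Merchantable fraction = 69.2% / 100 = 0.692
MV = 6.37 m^3 * 0.692 = 4.408 m^3

4.408


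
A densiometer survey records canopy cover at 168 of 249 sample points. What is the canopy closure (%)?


Formula: Canopy closure = covered points / total points * 100
Closure = 168 / 249 * 100
Closure = 0.6747 * 100 = 67.5%

67.5


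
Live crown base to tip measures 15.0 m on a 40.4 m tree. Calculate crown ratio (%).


Formula: Crown Ratio = (Crown Length / Total Height) * 100
CR = (15.0 m / 40.4 m) * 100
CR = 0.3713 * 100 = 37.1%

37.1


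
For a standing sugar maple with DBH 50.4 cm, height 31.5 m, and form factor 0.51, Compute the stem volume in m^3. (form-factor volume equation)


Formula: V = pi * (DBH/200)^2 * H * ff
Radius = DBH/200 = 50.4/200 = 0.252 m
Radius^2 = 0.252^2 = 0.063504 m^2
V = pi * 0.063504 * 31.5 * 0.51
V = 3.205 m^3

3.205


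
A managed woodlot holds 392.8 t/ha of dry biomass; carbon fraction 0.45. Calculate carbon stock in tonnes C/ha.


Formula: Carbon Stock = Biomass * Carbon Fraction
C = 392.8 t/ha * 0.45
C = 176.8 t C/ha

176.8


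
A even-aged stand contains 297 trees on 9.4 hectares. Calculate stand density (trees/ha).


Formula: Stand Density = N_trees / Area_ha
Density = 297 trees / 9.4 ha
Density = 32 trees/ha

32


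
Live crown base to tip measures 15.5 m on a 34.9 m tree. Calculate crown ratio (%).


Formula: Crown Ratio = (Crown Length / Total Height) * 100
CR = (15.5 m / 34.9 m) * 100
CR = 0.4441 * 100 = 44.4%

44.4


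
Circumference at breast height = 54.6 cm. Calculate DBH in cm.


Formula: DBH = C / pi
DBH = 54.6 / pi
pi = 3.14159...
DBH = 17.4 cm

17.4


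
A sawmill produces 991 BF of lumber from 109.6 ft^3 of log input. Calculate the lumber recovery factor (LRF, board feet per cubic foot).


Formula: LRF = Lumber Output (BF) / Log Input (ft^3)
LRF = 991 BF / 109.6 ft^3
LRF = 9.04 BF/ft^3

9.04


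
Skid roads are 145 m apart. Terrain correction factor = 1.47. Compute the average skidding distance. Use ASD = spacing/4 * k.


Formula: ASD = (spacing / 4) * correction
Uncorrected distance = spacing / 4 = 145 / 4 = 36.25 m
ASD = 36.25 * 1.47 = 53 m

53


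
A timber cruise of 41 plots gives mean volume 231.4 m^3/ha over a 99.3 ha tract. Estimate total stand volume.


Formula: Total Volume = Mean Volume per ha * Total Area
Total Volume = 231.4 m^3/ha * 99.3 ha
Total Volume = 22978 m^3

22978


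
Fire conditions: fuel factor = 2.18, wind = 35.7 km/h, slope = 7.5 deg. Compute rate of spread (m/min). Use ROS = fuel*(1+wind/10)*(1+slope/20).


Formula: ROS = fuel * (1 + wind/10) * (1 + slope/20)
Wind factor = 1 + 35.7/10 = 4.57
Slope factor = 1 + 7.5/20 = 1.375
ROS = 2.18 * 4.57 * 1.375 = 13.7 m/min

13.7


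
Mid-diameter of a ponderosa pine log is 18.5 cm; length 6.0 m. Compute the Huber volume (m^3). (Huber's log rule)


Huber: V = Am * L,  Am = pi*(Dm/200)^2
Am = pi*(18.5/200)^2 = 0.02688 m^2
V = 0.02688*6.0 = 0.1613 m^3

0.1613


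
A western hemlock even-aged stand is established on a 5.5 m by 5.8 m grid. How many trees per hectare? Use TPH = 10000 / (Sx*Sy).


Formula: TPH = 10000 m^2/ha / (spacing_x * spacing_y)
Area per tree = 5.5 m * 5.8 m = 31.9 m^2
TPH = 10000 / 31.9 = 313 trees/ha

313


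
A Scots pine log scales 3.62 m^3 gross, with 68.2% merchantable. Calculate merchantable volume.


Formula: MV = V_total * (merchantable_pct / 100)
Merchantable fraction = 68.2% / 100 = 0.682
MV = 3.62 m^3 * 0.682 = 2.469 m^3

2.469


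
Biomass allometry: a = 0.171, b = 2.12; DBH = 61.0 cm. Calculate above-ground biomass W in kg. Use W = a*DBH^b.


Formula: W = a * DBH^b  (allometric power law)
DBH^b = 61.0^2.12 = 6093.9551
W = 0.171 * 6093.9551 = 1042.1 kg

1042.1


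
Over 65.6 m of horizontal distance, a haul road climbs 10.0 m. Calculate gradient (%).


Formula: Gradient = rise / run * 100
Gradient = 10.0 / 65.6 * 100 = 15.2%

15.2


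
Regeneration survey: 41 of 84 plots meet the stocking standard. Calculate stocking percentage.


Formula: Stocking % = stocked plots / total plots * 100
Stocking = 41 / 84 * 100
Stocking = 0.4881 * 100 = 48.8%

48.8


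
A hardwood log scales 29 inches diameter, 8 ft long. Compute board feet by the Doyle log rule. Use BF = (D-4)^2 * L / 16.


Doyle: BF = (D - 4)^2 * L / 16
Adjusted diameter = 29 - 4 = 25 in
(D-4)^2 = 25^2 = 625
BF = 625 * 8 / 16 = 313 BF

313


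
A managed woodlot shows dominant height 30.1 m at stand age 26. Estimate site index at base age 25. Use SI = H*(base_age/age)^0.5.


Formula: SI = H_dom * (base_age / age)^0.5
Age ratio = 25 / 26 = 0.96154
sqrt(age_ratio) = 0.98058
SI = 30.1 * 0.98058 = 29.5 m

29.5


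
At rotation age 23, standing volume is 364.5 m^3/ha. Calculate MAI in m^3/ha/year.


Formula: MAI = Total Volume / Stand Age
MAI = 364.5 m^3/ha / 23 years
MAI = 15.85 m^3/ha/year

15.85


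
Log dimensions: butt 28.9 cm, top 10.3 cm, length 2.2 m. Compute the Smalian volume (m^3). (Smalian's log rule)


Smalian: V = (A1 + A2)/2 * L,  A = pi*(D/200)^2
A1 = pi*(28.9/200)^2 = 0.065597 m^2
A2 = pi*(10.3/200)^2 = 0.008332 m^2
V = (0.065597+0.008332)/2*2.2 = 0.0813 m^3

0.0813


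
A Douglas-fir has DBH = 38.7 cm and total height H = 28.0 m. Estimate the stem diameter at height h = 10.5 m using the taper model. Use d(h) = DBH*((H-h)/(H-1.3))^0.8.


Taper: d(h) = DBH * ((H - h) / (H - 1.3))^0.8
Numerator = H - h = 28.0 - 10.5 = 17.5 m
Denominator = H - 1.3 = 28.0 - 1.3 = 26.7 m
Ratio = 17.5 / 26.7 = 0.65543
d = 38.7 * 0.65543^0.8 = 27.6 cm

27.6


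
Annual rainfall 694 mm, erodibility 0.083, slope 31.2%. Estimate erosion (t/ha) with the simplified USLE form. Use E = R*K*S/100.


Formula: E = R * K * S / 100  (simplified USLE)
R * K = 694 * 0.083 = 57.602
E = 57.602 * 31.2 / 100 = 17.97 t/ha

17.97


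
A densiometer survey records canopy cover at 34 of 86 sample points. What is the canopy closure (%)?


Formula: Canopy closure = covered points / total points * 100
Closure = 34 / 86 * 100
Closure = 0.3953 * 100 = 39.5%

39.5


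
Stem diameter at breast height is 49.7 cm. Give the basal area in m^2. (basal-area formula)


Formula: BA = pi * (DBH/2)^2 / 10000  (cm^2 to m^2)
Radius = DBH/2 = 49.7/2 = 24.85 cm
BA = pi * 24.85^2 / 10000
   = 1940.0041 cm^2 / 10000
   = 0.194 m^2

0.194


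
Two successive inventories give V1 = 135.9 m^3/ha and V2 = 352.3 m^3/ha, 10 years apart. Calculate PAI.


Formula: PAI = (V_T2 - V_T1) / (T2 - T1)
Volume increment = 352.3 - 135.9 = 216.4 m^3/ha
PAI = 216.4 / 10 = 21.64 m^3/ha/year

21.64


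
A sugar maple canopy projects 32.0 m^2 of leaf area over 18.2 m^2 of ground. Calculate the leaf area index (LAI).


Formula: LAI = total leaf area / ground area  (dimensionless)
LAI = 32.0 m^2 / 18.2 m^2
LAI = 1.76

1.76


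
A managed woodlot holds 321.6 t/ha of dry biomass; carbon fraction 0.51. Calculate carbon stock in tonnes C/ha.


Formula: Carbon Stock = Biomass * Carbon Fraction
C = 321.6 t/ha * 0.51
C = 164.0 t C/ha

164.0


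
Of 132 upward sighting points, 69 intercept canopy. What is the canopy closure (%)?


Formula: Canopy closure = covered points / total points * 100
Closure = 69 / 132 * 100
Closure = 0.5227 * 100 = 52.3%

52.3


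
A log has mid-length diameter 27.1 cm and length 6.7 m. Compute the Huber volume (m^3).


Huber: V = Am * L,  Am = pi*(Dm/200)^2
Am = pi*(27.1/200)^2 = 0.05768 m^2
V = 0.05768*6.7 = 0.3865 m^3

0.3865


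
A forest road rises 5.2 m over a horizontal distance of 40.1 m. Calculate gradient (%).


Formula: Gradient = rise / run * 100
Gradient = 5.2 / 40.1 * 100 = 13.0%

13.0


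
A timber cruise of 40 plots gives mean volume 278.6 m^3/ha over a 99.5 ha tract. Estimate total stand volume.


Formula: Total Volume = Mean Volume per ha * Total Area
Total Volume = 278.6 m^3/ha * 99.5 ha
Total Volume = 27721 m^3

27721


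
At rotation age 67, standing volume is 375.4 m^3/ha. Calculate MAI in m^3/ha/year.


Formula: MAI = Total Volume / Stand Age
MAI = 375.4 m^3/ha / 67 years
MAI = 5.6 m^3/ha/year

5.6


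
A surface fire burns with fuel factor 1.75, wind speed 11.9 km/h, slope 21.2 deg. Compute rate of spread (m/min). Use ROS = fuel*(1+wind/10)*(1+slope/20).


Formula: ROS = fuel * (1 + wind/10) * (1 + slope/20)
Wind factor = 1 + 11.9/10 = 2.19
Slope factor = 1 + 21.2/20 = 2.06
ROS = 1.75 * 2.19 * 2.06 = 7.89 m/min

7.89


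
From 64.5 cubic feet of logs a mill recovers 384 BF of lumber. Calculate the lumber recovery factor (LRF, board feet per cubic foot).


Formula: LRF = Lumber Output (BF) / Log Input (ft^3)
LRF = 384 BF / 64.5 ft^3
LRF = 5.95 BF/ft^3

5.95


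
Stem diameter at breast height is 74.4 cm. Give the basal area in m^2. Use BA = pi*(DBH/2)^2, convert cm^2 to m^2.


Formula: BA = pi * (DBH/2)^2 / 10000  (cm^2 to m^2)
Radius = DBH/2 = 74.4/2 = 37.2 cm
BA = pi * 37.2^2 / 10000
   = 4347.4616 cm^2 / 10000
   = 0.4347 m^2

0.4347


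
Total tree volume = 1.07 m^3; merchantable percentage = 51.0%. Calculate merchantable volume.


Formula: MV = V_total * (merchantable_pct / 100)
Merchantable fraction = 51.0% / 100 = 0.51
MV = 1.07 m^3 * 0.51 = 0.546 m^3

0.546


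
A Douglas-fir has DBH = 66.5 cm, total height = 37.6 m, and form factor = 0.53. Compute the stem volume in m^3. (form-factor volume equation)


Formula: V = pi * (DBH/200)^2 * H * ff
Radius = DBH/200 = 66.5/200 = 0.3325 m
Radius^2 = 0.3325^2 = 0.11055625 m^2
V = pi * 0.11055625 * 37.6 * 0.53
V = 6.921 m^3

6.921


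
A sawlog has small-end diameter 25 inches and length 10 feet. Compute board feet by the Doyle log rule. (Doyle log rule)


Doyle: BF = (D - 4)^2 * L / 16
Adjusted diameter = 25 - 4 = 21 in
(D-4)^2 = 21^2 = 441
BF = 441 * 10 / 16 = 276 BF

276


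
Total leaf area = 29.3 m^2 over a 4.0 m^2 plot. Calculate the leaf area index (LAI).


Formula: LAI = total leaf area / ground area  (dimensionless)
LAI = 29.3 m^2 / 4.0 m^2
LAI = 7.33

7.33


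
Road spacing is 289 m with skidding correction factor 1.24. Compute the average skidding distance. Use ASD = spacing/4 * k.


Formula: ASD = (spacing / 4) * correction
Uncorrected distance = spacing / 4 = 289 / 4 = 72.25 m
ASD = 72.25 * 1.24 = 90 m

90


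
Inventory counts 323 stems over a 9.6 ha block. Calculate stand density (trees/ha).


Formula: Stand Density = N_trees / Area_ha
Density = 323 trees / 9.6 ha
Density = 34 trees/ha

34


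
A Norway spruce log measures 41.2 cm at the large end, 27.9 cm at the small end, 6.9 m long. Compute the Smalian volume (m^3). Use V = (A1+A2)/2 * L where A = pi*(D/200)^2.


Smalian: V = (A1 + A2)/2 * L,  A = pi*(D/200)^2
A1 = pi*(41.2/200)^2 = 0.133317 m^2
A2 = pi*(27.9/200)^2 = 0.061136 m^2
V = (0.133317+0.061136)/2*6.9 = 0.6709 m^3

0.6709


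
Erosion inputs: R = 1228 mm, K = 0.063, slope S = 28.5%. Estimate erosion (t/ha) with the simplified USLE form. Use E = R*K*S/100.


Formula: E = R * K * S / 100  (simplified USLE)
R * K = 1228 * 0.063 = 77.364
E = 77.364 * 28.5 / 100 = 22.05 t/ha

22.05


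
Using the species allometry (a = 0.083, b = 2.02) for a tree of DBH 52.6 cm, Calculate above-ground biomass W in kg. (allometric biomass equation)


Formula: W = a * DBH^b  (allometric power law)
DBH^b = 52.6^2.02 = 2994.9612
W = 0.083 * 2994.9612 = 248.6 kg

248.6


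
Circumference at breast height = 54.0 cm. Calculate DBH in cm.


Formula: DBH = C / pi
DBH = 54.0 / pi
pi = 3.14159...
DBH = 17.2 cm

17.2


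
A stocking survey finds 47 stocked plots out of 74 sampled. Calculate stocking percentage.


Formula: Stocking % = stocked plots / total plots * 100
Stocking = 47 / 74 * 100
Stocking = 0.6351 * 100 = 63.5%

63.5


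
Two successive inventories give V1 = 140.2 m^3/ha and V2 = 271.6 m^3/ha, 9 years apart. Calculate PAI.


Formula: PAI = (V_T2 - V_T1) / (T2 - T1)
Volume increment = 271.6 - 140.2 = 131.4 m^3/ha
PAI = 131.4 / 9 = 14.6 m^3/ha/year

14.6


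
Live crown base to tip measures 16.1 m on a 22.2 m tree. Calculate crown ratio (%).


Formula: Crown Ratio = (Crown Length / Total Height) * 100
CR = (16.1 m / 22.2 m) * 100
CR = 0.7252 * 100 = 72.5%

72.5


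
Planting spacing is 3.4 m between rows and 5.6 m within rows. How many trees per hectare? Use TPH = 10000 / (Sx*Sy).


Formula: TPH = 10000 m^2/ha / (spacing_x * spacing_y)
Area per tree = 3.4 m * 5.6 m = 19.04 m^2
TPH = 10000 / 19.04 = 525 trees/ha

525


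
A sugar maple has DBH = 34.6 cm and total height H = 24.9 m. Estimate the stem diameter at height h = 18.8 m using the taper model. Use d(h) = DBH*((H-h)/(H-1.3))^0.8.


Taper: d(h) = DBH * ((H - h) / (H - 1.3))^0.8
Numerator = H - h = 24.9 - 18.8 = 6.1 m
Denominator = H - 1.3 = 24.9 - 1.3 = 23.6 m
Ratio = 6.1 / 23.6 = 0.25847
d = 34.6 * 0.25847^0.8 = 11.7 cm

11.7


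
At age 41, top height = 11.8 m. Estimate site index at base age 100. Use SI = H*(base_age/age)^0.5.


Formula: SI = H_dom * (base_age / age)^0.5
Age ratio = 100 / 41 = 2.43902
sqrt(age_ratio) = 1.56174
SI = 11.8 * 1.56174 = 18.4 m

18.4


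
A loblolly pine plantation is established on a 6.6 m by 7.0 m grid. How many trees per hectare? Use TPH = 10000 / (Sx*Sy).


Formula: TPH = 10000 m^2/ha / (spacing_x * spacing_y)
Area per tree = 6.6 m * 7.0 m = 46.2 m^2
TPH = 10000 / 46.2 = 216 trees/ha

216


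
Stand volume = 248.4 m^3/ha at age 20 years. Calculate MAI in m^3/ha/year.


Formula: MAI = Total Volume / Stand Age
MAI = 248.4 m^3/ha / 20 years
MAI = 12.42 m^3/ha/year

12.42


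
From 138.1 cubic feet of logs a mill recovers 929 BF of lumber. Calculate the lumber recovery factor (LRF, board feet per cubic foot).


Formula: LRF = Lumber Output (BF) / Log Input (ft^3)
LRF = 929 BF / 138.1 ft^3
LRF = 6.73 BF/ft^3

6.73


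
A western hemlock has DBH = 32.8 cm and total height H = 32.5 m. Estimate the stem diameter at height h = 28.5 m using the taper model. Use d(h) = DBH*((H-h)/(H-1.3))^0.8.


Taper: d(h) = DBH * ((H - h) / (H - 1.3))^0.8
Numerator = H - h = 32.5 - 28.5 = 4.0 m
Denominator = H - 1.3 = 32.5 - 1.3 = 31.2 m
Ratio = 4.0 / 31.2 = 0.12821
d = 32.8 * 0.12821^0.8 = 6.3 cm

6.3


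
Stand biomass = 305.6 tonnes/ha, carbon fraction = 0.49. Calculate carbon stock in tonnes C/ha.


Formula: Carbon Stock = Biomass * Carbon Fraction
C = 305.6 t/ha * 0.49
C = 149.7 t C/ha

149.7


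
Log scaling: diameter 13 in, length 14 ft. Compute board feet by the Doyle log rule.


Doyle: BF = (D - 4)^2 * L / 16
Adjusted diameter = 13 - 4 = 9 in
(D-4)^2 = 9^2 = 81
BF = 81 * 14 / 16 = 71 BF

71


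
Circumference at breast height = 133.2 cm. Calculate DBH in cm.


Formula: DBH = C / pi
DBH = 133.2 / pi
pi = 3.14159...
DBH = 42.4 cm

42.4


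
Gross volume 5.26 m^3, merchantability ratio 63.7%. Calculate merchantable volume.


Formula: MV = V_total * (merchantable_pct / 100)
Merchantable fraction = 63.7% / 100 = 0.637
MV = 5.26 m^3 * 0.637 = 3.351 m^3

3.351


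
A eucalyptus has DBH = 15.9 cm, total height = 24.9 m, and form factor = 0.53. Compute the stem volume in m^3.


Formula: V = pi * (DBH/200)^2 * H * ff
Radius = DBH/200 = 15.9/200 = 0.0795 m
Radius^2 = 0.0795^2 = 0.00632025 m^2
V = pi * 0.00632025 * 24.9 * 0.53
V = 0.262 m^3

0.262


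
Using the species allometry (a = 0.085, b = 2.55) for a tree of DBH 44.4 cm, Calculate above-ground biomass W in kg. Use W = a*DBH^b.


Formula: W = a * DBH^b  (allometric power law)
DBH^b = 44.4^2.55 = 15879.1252
W = 0.085 * 15879.1252 = 1349.7 kg

1349.7


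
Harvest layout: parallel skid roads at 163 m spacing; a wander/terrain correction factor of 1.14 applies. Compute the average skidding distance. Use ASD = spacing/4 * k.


Formula: ASD = (spacing / 4) * correction
Uncorrected distance = spacing / 4 = 163 / 4 = 40.75 m
ASD = 40.75 * 1.14 = 46 m

46


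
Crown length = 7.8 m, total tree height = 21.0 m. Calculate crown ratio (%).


Formula: Crown Ratio = (Crown Length / Total Height) * 100
CR = (7.8 m / 21.0 m) * 100
CR = 0.3714 * 100 = 37.1%

37.1


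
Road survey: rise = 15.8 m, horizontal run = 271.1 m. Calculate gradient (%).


Formula: Gradient = rise / run * 100
Gradient = 15.8 / 271.1 * 100 = 5.8%

5.8


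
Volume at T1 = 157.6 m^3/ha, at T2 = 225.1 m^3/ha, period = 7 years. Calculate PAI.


Formula: PAI = (V_T2 - V_T1) / (T2 - T1)
Volume increment = 225.1 - 157.6 = 67.5 m^3/ha
PAI = 67.5 / 7 = 9.64 m^3/ha/year

9.64


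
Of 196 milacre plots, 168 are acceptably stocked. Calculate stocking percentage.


Formula: Stocking % = stocked plots / total plots * 100
Stocking = 168 / 196 * 100
Stocking = 0.8571 * 100 = 85.7%

85.7


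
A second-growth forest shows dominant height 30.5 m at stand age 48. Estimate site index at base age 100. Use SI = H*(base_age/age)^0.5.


Formula: SI = H_dom * (base_age / age)^0.5
Age ratio = 100 / 48 = 2.08333
sqrt(age_ratio) = 1.44338
SI = 30.5 * 1.44338 = 44.0 m

44.0


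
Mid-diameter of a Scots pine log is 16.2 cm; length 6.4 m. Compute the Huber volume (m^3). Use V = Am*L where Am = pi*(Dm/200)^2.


Huber: V = Am * L,  Am = pi*(Dm/200)^2
Am = pi*(16.2/200)^2 = 0.020612 m^2
V = 0.020612*6.4 = 0.1319 m^3

0.1319


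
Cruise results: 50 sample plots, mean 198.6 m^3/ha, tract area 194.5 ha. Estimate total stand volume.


Formula: Total Volume = Mean Volume per ha * Total Area
Total Volume = 198.6 m^3/ha * 194.5 ha
Total Volume = 38628 m^3

38628


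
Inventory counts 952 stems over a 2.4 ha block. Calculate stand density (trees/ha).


Formula: Stand Density = N_trees / Area_ha
Density = 952 trees / 2.4 ha
Density = 397 trees/ha

397


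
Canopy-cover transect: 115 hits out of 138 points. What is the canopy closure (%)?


Formula: Canopy closure = covered points / total points * 100
Closure = 115 / 138 * 100
Closure = 0.8333 * 100 = 83.3%

83.3


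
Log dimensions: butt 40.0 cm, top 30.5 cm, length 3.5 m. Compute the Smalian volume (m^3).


Smalian: V = (A1 + A2)/2 * L,  A = pi*(D/200)^2
A1 = pi*(40.0/200)^2 = 0.125664 m^2
A2 = pi*(30.5/200)^2 = 0.073062 m^2
V = (0.125664+0.073062)/2*3.5 = 0.3478 m^3

0.3478


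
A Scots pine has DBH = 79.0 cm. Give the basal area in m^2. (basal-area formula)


Formula: BA = pi * (DBH/2)^2 / 10000  (cm^2 to m^2)
Radius = DBH/2 = 79.0/2 = 39.5 cm
BA = pi * 39.5^2 / 10000
   = 4901.6699 cm^2 / 10000
   = 0.4902 m^2

0.4902


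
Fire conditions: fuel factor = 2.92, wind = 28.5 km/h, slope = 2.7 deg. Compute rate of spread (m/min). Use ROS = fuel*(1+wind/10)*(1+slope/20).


Formula: ROS = fuel * (1 + wind/10) * (1 + slope/20)
Wind factor = 1 + 28.5/10 = 3.85
Slope factor = 1 + 2.7/20 = 1.135
ROS = 2.92 * 3.85 * 1.135 = 12.76 m/min

12.76


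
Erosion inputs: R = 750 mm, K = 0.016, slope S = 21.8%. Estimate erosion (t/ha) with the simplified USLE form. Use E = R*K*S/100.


Formula: E = R * K * S / 100  (simplified USLE)
R * K = 750 * 0.016 = 12.0
E = 12.0 * 21.8 / 100 = 2.62 t/ha

2.62


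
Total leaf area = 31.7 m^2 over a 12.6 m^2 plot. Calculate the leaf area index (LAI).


Formula: LAI = total leaf area / ground area  (dimensionless)
LAI = 31.7 m^2 / 12.6 m^2
LAI = 2.52

2.52


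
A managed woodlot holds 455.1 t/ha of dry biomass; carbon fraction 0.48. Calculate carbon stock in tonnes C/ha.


Formula: Carbon Stock = Biomass * Carbon Fraction
C = 455.1 t/ha * 0.48
C = 218.4 t C/ha

218.4


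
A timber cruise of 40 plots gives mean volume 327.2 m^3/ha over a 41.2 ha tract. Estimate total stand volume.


Formula: Total Volume = Mean Volume per ha * Total Area
Total Volume = 327.2 m^3/ha * 41.2 ha
Total Volume = 13481 m^3

13481


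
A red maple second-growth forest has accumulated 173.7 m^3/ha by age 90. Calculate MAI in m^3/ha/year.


Formula: MAI = Total Volume / Stand Age
MAI = 173.7 m^3/ha / 90 years
MAI = 1.93 m^3/ha/year

1.93


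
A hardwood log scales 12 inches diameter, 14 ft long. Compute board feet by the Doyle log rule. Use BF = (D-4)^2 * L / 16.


Doyle: BF = (D - 4)^2 * L / 16
Adjusted diameter = 12 - 4 = 8 in
(D-4)^2 = 8^2 = 64
BF = 64 * 14 / 16 = 56 BF

56


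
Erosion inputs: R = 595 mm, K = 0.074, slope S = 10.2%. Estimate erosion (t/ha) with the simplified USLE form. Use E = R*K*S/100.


Formula: E = R * K * S / 100  (simplified USLE)
R * K = 595 * 0.074 = 44.03
E = 44.03 * 10.2 / 100 = 4.49 t/ha

4.49


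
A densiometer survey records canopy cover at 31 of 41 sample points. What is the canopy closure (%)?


Formula: Canopy closure = covered points / total points * 100
Closure = 31 / 41 * 100
Closure = 0.7561 * 100 = 75.6%

75.6


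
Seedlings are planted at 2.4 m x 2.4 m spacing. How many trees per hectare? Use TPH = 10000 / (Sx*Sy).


Formula: TPH = 10000 m^2/ha / (spacing_x * spacing_y)
Area per tree = 2.4 m * 2.4 m = 5.76 m^2
TPH = 10000 / 5.76 = 1736 trees/ha

1736


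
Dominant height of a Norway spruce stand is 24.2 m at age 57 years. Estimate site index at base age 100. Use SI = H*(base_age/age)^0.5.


Formula: SI = H_dom * (base_age / age)^0.5
Age ratio = 100 / 57 = 1.75439
sqrt(age_ratio) = 1.32453
SI = 24.2 * 1.32453 = 32.1 m

32.1


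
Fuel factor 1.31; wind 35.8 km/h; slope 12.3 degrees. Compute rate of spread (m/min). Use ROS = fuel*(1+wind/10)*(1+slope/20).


Formula: ROS = fuel * (1 + wind/10) * (1 + slope/20)
Wind factor = 1 + 35.8/10 = 4.58
Slope factor = 1 + 12.3/20 = 1.615
ROS = 1.31 * 4.58 * 1.615 = 9.69 m/min

9.69


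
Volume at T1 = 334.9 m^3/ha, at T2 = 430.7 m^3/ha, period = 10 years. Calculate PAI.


Formula: PAI = (V_T2 - V_T1) / (T2 - T1)
Volume increment = 430.7 - 334.9 = 95.8 m^3/ha
PAI = 95.8 / 10 = 9.58 m^3/ha/year

9.58


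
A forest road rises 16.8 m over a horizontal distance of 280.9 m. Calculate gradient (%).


Formula: Gradient = rise / run * 100
Gradient = 16.8 / 280.9 * 100 = 6.0%

6.0


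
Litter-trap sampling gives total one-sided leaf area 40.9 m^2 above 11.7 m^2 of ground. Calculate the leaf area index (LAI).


Formula: LAI = total leaf area / ground area  (dimensionless)
LAI = 40.9 m^2 / 11.7 m^2
LAI = 3.5

3.5


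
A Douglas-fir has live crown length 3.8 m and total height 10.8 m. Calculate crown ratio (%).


Formula: Crown Ratio = (Crown Length / Total Height) * 100
CR = (3.8 m / 10.8 m) * 100
CR = 0.3519 * 100 = 35.2%

35.2


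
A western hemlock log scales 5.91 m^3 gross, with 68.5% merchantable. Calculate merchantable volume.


Formula: MV = V_total * (merchantable_pct / 100)
Merchantable fraction = 68.5% / 100 = 0.685
MV = 5.91 m^3 * 0.685 = 4.048 m^3

4.048


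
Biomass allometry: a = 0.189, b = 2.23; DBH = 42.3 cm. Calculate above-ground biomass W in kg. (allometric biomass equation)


Formula: W = a * DBH^b  (allometric power law)
DBH^b = 42.3^2.23 = 4233.8846
W = 0.189 * 4233.8846 = 800.2 kg

800.2


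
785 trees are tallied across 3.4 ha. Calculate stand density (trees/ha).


Formula: Stand Density = N_trees / Area_ha
Density = 785 trees / 3.4 ha
Density = 231 trees/ha

231


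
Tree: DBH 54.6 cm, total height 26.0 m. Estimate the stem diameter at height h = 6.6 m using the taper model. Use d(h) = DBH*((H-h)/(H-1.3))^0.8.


Taper: d(h) = DBH * ((H - h) / (H - 1.3))^0.8
Numerator = H - h = 26.0 - 6.6 = 19.4 m
Denominator = H - 1.3 = 26.0 - 1.3 = 24.7 m
Ratio = 19.4 / 24.7 = 0.78543
d = 54.6 * 0.78543^0.8 = 45.0 cm

45.0


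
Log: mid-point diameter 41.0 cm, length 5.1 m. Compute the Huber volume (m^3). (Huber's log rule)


Huber: V = Am * L,  Am = pi*(Dm/200)^2
Am = pi*(41.0/200)^2 = 0.132025 m^2
V = 0.132025*5.1 = 0.6733 m^3

0.6733


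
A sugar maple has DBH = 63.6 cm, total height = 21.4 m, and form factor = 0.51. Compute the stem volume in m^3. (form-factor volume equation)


Formula: V = pi * (DBH/200)^2 * H * ff
Radius = DBH/200 = 63.6/200 = 0.318 m
Radius^2 = 0.318^2 = 0.101124 m^2
V = pi * 0.101124 * 21.4 * 0.51
V = 3.467 m^3

3.467


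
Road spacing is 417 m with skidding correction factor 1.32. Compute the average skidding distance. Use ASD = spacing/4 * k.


Formula: ASD = (spacing / 4) * correction
Uncorrected distance = spacing / 4 = 417 / 4 = 104.25 m
ASD = 104.25 * 1.32 = 138 m

138


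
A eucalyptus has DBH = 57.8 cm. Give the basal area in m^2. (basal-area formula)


Formula: BA = pi * (DBH/2)^2 / 10000  (cm^2 to m^2)
Radius = DBH/2 = 57.8/2 = 28.9 cm
BA = pi * 28.9^2 / 10000
   = 2623.8896 cm^2 / 10000
   = 0.2624 m^2

0.2624


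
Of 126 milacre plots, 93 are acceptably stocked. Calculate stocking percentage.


Formula: Stocking % = stocked plots / total plots * 100
Stocking = 93 / 126 * 100
Stocking = 0.7381 * 100 = 73.8%

73.8


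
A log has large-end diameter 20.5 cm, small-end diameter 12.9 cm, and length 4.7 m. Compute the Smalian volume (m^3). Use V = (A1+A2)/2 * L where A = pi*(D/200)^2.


Smalian: V = (A1 + A2)/2 * L,  A = pi*(D/200)^2
A1 = pi*(20.5/200)^2 = 0.033006 m^2
A2 = pi*(12.9/200)^2 = 0.01307 m^2
V = (0.033006+0.01307)/2*4.7 = 0.1083 m^3

0.1083


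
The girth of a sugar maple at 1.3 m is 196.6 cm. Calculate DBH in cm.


Formula: DBH = C / pi
DBH = 196.6 / pi
pi = 3.14159...
DBH = 62.6 cm

62.6


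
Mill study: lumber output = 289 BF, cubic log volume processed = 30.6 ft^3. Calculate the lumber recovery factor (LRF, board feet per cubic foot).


Formula: LRF = Lumber Output (BF) / Log Input (ft^3)
LRF = 289 BF / 30.6 ft^3
LRF = 9.44 BF/ft^3

9.44


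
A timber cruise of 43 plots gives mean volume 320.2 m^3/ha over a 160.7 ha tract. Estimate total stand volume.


Formula: Total Volume = Mean Volume per ha * Total Area
Total Volume = 320.2 m^3/ha * 160.7 ha
Total Volume = 51456 m^3

51456
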